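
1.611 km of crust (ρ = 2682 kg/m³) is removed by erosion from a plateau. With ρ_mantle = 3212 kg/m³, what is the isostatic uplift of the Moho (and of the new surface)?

Unloading: uplift u = e ρ_c/ρ_m = 1.611 km × 2682/3212 = 1.35 km.

1.35 km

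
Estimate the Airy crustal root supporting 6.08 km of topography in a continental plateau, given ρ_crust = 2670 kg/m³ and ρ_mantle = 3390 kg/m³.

22.5 km

For local isostatic compensation: the weight of the topography is balanced by the buoyancy of the root, ρ_c h = (ρ_m − ρ_c) r.
r = h · ρ_c / (ρ_m − ρ_c) = 6.08 km × 2670 / (3390 − 2670) = 22.5 km.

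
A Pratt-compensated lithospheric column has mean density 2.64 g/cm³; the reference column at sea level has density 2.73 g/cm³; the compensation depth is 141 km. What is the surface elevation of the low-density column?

4.81 km

ρ_ref D = ρ (D + h) → h = D (ρ_ref − ρ)/ρ.
h = 141 km × (2.73 − 2.64)/2.64 = 4.81 km.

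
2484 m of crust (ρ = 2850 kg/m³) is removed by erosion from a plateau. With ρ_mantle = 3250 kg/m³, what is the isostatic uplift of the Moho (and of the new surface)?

2180 m

Unloading: uplift u = e ρ_c/ρ_m = 2484 m × 2850/3250 = 2180 m.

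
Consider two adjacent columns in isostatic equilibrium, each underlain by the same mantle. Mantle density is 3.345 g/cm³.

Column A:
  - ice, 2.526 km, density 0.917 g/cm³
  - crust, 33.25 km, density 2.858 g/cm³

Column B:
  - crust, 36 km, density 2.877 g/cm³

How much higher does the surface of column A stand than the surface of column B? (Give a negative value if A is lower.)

For any compensation level in the mantle, the mantle terms cancel and isostasy reduces to e = (Σt_A − Σt_B) − (Σ(ρt)_A − Σ(ρt)_B) / ρ_m.
Σt_A = 35.776 km; Σt_B = 36 km; Σ(ρt)_A = 97.344842; Σ(ρt)_B = 103.572 (in km·g/cm³).
e = (35.776 − 36) − (97.344842 − 103.572) / 3.345 = 1.64 km.

1.64 km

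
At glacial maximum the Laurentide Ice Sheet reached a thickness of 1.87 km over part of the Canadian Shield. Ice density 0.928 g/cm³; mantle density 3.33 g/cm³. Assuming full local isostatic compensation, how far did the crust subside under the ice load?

For local isostatic compensation: the ice load ρ_ice t is balanced by mantle displaced below, ρ_m s.
s = t ρ_ice / ρ_m = 1.87 km × 0.928/3.33 = 0.521 km.

0.521 km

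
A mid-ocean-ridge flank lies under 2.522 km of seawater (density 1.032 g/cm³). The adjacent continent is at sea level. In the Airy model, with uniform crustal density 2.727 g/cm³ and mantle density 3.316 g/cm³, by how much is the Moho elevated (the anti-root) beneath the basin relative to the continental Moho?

For local isostatic compensation: replacing crust with seawater at the top is compensated by replacing crust with mantle at the base: d (ρ_c − ρ_w) = a (ρ_m − ρ_c).
a = d (ρ_c − ρ_w)/(ρ_m − ρ_c) = 2.522 km × 1.695/0.589 = 7.26 km.

7.26 km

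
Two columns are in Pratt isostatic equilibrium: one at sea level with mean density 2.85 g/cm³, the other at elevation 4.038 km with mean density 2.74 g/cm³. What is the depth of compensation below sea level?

101 km

ρ_ref D = ρ (D + h) → D (ρ_ref − ρ) = ρ h.
D = ρ h/(ρ_ref − ρ) = 2.74 × 4.038 km/(2.85 − 2.74) = 101 km.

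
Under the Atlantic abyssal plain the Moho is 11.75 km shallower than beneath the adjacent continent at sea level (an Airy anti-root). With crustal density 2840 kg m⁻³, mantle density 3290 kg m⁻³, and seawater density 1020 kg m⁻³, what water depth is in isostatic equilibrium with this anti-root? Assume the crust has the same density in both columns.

2.91 km

Replacing a thickness d of crust by seawater at the top must be balanced by replacing crust with mantle at the base: d (ρ_c − ρ_w) = a (ρ_m − ρ_c).
d = a (ρ_m − ρ_c)/(ρ_c − ρ_w) = 11.75 km × 450/1820 = 2.91 km.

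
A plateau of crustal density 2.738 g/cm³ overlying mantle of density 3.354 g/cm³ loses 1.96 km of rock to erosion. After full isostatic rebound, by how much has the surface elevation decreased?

0.36 km

Rebound u = e ρ_c/ρ_m = 1.96 km × 2.738/3.354 = 1.6 km.
Net surface drop = e − u = 1.96 km − 1.6 km = e (ρ_m − ρ_c)/ρ_m = 0.36 km.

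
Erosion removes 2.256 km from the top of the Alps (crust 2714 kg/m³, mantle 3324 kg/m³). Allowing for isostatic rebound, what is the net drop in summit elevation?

0.414 km

Rebound u = e ρ_c/ρ_m = 2.256 km × 2714/3324 = 1.842 km.
Net surface drop = e − u = 2.256 km − 1.842 km = e (ρ_m − ρ_c)/ρ_m = 0.414 km.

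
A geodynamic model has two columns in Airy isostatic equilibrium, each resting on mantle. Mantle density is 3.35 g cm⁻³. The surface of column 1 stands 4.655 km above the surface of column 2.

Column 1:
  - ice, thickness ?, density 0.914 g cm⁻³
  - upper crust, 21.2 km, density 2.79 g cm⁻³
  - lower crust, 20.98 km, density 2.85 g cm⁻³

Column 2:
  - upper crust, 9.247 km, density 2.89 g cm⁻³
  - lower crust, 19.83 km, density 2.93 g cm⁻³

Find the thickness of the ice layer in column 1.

2.39 km

Take the compensation level at the base of the deeper column (depth z_c below the surface of column 1) and equate Σ ρ_i t_i down to z_c; mantle fills any gap and the z_c terms cancel.
Column 1: x×0.914 + 21.2×2.79 + 20.98×2.85 + (z_c − 42.18 − x)×3.35
Column 2: 4.655×0 + 9.247×2.89 + 19.83×2.93 + (z_c − 4.655 − 29.077)×3.35
The z_c×3.35 term appears on both sides and cancels. Collect the known terms of each column as K = Σ(ρt)_known − 3.35 × (depth of known layers): K_1 = 118.941 − 3.35×42.18 = −22.362; K_2 = 84.82573 − 3.35×(4.655 + 29.077) = −28.17647.
Balance: K_1 − x×(3.35 − 0.914) = K_2, so x = (K_1 − K_2)/(3.35 − 0.914) = 5.81447/2.436 = 2.39 km.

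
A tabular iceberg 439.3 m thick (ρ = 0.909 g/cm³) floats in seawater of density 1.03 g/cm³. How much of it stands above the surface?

51.6 m

Floating equilibrium: submerged depth d = t ρ_obj/ρ_fluid = 439.3 m × 0.909/1.03 = 387.7 m.
Freeboard = t − d = 439.3 m − 387.7 m = 51.6 m.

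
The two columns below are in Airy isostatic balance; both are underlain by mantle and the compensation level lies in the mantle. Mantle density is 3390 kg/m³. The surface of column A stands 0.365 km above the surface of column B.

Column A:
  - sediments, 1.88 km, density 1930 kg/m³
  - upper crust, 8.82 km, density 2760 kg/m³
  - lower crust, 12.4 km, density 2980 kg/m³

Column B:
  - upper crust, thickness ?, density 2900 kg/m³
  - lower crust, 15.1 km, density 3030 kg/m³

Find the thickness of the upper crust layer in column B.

13.7 km

Take the compensation level at the base of the deeper column (depth z_c below the surface of column A) and equate Σ ρ_i t_i down to z_c; mantle fills any gap and the z_c terms cancel.
Column A: 1.88×1930 + 8.82×2760 + 12.4×2980 + (z_c − 23.1)×3390
Column B: 0.365×0 + x×2900 + 15.1×3030 + (z_c − 0.365 − 15.1 − x)×3390
The z_c×3390 term appears on both sides and cancels. Collect the known terms of each column as K = Σ(ρt)_known − 3390 × (depth of known layers): K_A = 64923.6 − 3390×23.1 = −13385.4; K_B = 45753 − 3390×(0.365 + 15.1) = −6673.35.
Balance: K_A = K_B − x×(3390 − 2900), so x = (K_B − K_A)/(3390 − 2900) = 6712.05/490 = 13.7 km.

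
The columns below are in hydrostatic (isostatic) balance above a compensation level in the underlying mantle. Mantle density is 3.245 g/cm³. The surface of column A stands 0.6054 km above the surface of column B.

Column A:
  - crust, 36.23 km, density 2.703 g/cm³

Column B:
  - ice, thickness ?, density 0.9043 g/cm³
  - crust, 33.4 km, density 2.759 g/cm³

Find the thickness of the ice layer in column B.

0.615 km

Take the compensation level at the base of the deeper column (depth z_c below the surface of column A) and equate Σ ρ_i t_i down to z_c; mantle fills any gap and the z_c terms cancel.
Column A: 36.23×2.703 + (z_c − 36.23)×3.245
Column B: 0.6054×0 + x×0.9043 + 33.4×2.759 + (z_c − 0.6054 − 33.4 − x)×3.245
The z_c×3.245 term appears on both sides and cancels. Collect the known terms of each column as K = Σ(ρt)_known − 3.245 × (depth of known layers): K_A = 97.92969 − 3.245×36.23 = −19.63666; K_B = 92.1506 − 3.245×(0.6054 + 33.4) = −18.196923.
Balance: K_A = K_B − x×(3.245 − 0.9043), so x = (K_B − K_A)/(3.245 − 0.9043) = 1.43974/2.3407 = 0.615 km.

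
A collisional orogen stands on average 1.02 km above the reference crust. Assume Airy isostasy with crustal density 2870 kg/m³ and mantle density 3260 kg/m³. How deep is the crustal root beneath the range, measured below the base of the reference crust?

In Airy isostatic equilibrium: the weight of the topography is balanced by the buoyancy of the root, ρ_c h = (ρ_m − ρ_c) r.
r = h · ρ_c / (ρ_m − ρ_c) = 1.02 km × 2870 / (3260 − 2870) = 7.51 km.

7.51 km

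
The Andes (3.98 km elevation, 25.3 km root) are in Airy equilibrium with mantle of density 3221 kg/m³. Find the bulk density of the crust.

ρ_c h = (ρ_m − ρ_c) r → ρ_c (h + r) = ρ_m r → ρ_c = ρ_m r / (h + r).
ρ_c = 3221 × 25.3 km / (3.98 km + 25.3 km) = 2780 kg/m³.

2780 kg/m³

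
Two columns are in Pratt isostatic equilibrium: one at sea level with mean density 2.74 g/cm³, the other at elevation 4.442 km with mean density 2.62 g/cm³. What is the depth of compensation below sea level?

97 km

ρ_ref D = ρ (D + h) → D (ρ_ref − ρ) = ρ h.
D = ρ h/(ρ_ref − ρ) = 2.62 × 4.442 km/(2.74 − 2.62) = 97 km.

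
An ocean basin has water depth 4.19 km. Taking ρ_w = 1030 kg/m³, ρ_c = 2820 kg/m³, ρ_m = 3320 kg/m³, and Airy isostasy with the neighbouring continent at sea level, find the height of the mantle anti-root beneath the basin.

15 km

In Airy isostatic equilibrium: replacing crust with seawater at the top is compensated by replacing crust with mantle at the base: d (ρ_c − ρ_w) = a (ρ_m − ρ_c).
a = d (ρ_c − ρ_w)/(ρ_m − ρ_c) = 4.19 km × 1790/500 = 15 km.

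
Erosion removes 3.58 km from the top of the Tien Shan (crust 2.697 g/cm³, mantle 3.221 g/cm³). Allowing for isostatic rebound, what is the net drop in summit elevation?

Rebound u = e ρ_c/ρ_m = 3.58 km × 2.697/3.221 = 2.998 km.
Net surface drop = e − u = 3.58 km − 2.998 km = e (ρ_m − ρ_c)/ρ_m = 0.582 km.

0.582 km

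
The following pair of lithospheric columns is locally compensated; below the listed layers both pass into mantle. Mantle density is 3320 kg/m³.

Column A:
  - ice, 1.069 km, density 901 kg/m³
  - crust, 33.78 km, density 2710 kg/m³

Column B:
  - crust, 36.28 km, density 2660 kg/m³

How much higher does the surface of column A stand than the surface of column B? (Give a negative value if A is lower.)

For any compensation level in the mantle, the mantle terms cancel and isostasy reduces to e = (Σt_A − Σt_B) − (Σ(ρt)_A − Σ(ρt)_B) / ρ_m.
Σt_A = 34.849 km; Σt_B = 36.28 km; Σ(ρt)_A = 92506.969; Σ(ρt)_B = 96504.8 (in km·kg/m³).
e = (34.849 − 36.28) − (92506.969 − 96504.8) / 3320 = −0.227 km.

−0.227 km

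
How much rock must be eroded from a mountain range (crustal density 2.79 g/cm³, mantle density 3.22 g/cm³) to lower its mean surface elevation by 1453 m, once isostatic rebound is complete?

Net drop Δ = e − u = e − e ρ_c/ρ_m = e (ρ_m − ρ_c)/ρ_m.
e = Δ ρ_m/(ρ_m − ρ_c) = 1453 m × 3.22/0.43 = 10900 m.

10900 m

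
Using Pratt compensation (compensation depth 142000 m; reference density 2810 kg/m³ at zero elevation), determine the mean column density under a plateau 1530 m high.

2780 kg/m³

Pratt balance: ρ_ref D = ρ (D + h).
ρ = ρ_ref D/(D + h) = 2810 × 142000 m/(142000 m + 1530 m) = 2780 kg/m³.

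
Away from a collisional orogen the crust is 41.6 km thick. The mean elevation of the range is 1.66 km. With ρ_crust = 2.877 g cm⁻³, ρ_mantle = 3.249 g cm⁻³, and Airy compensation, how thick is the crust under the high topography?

Root depth r = h ρ_c / (ρ_m − ρ_c) = 1.66 km × 2.877 / 0.372 = 12.84 km.
Total thickness = T + h + r = 41.6 km + 1.66 km + 12.84 km = 56.1 km.

56.1 km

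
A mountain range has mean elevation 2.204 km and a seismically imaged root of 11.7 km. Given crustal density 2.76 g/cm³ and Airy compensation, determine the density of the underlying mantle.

Airy balance: ρ_c h = (ρ_m − ρ_c) r → ρ_m = ρ_c (1 + h/r).
ρ_m = 2.76 × (1 + 2.204 km/11.7 km) = 3.28 g/cm³.

3.28 g/cm³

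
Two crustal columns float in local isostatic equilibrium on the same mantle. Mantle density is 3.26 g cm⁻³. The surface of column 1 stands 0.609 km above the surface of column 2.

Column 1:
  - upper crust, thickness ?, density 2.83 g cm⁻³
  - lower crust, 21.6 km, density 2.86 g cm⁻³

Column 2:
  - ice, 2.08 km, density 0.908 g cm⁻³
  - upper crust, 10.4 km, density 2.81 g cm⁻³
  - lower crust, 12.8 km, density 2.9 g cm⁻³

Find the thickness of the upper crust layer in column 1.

Take the compensation level at the base of the deeper column (depth z_c below the surface of column 1) and equate Σ ρ_i t_i down to z_c; mantle fills any gap and the z_c terms cancel.
Column 1: x×2.83 + 21.6×2.86 + (z_c − 21.6 − x)×3.26
Column 2: 0.609×0 + 2.08×0.908 + 10.4×2.81 + 12.8×2.9 + (z_c − 0.609 − 25.28)×3.26
The z_c×3.26 term appears on both sides and cancels. Collect the known terms of each column as K = Σ(ρt)_known − 3.26 × (depth of known layers): K_1 = 61.776 − 3.26×21.6 = −8.64; K_2 = 68.23264 − 3.26×(0.609 + 25.28) = −16.1655.
Balance: K_1 − x×(3.26 − 2.83) = K_2, so x = (K_1 − K_2)/(3.26 − 2.83) = 7.5255/0.43 = 17.5 km.

17.5 km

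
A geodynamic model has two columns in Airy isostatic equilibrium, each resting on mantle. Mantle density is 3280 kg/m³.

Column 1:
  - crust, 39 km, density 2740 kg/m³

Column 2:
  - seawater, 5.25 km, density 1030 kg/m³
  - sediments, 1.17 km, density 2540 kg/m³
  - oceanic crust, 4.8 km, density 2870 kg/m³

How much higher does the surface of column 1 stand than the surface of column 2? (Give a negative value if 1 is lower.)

For any compensation level in the mantle, the mantle terms cancel and isostasy reduces to e = (Σt_1 − Σt_2) − (Σ(ρt)_1 − Σ(ρt)_2) / ρ_m.
Σt_1 = 39 km; Σt_2 = 11.22 km; Σ(ρt)_1 = 106860; Σ(ρt)_2 = 22155.3 (in km·kg/m³).
e = (39 − 11.22) − (106860 − 22155.3) / 3280 = 1.96 km.

1.96 km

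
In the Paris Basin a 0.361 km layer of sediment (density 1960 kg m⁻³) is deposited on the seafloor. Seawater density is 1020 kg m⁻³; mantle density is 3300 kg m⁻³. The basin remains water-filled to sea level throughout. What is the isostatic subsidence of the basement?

0.149 km

Submarine loading: the sediment displaces seawater, and the subsidence is in turn flooded, so s (ρ_m − ρ_w) = t (ρ_sed − ρ_w).
s = 0.361 km × (1960 − 1020) / (3300 − 1020) = 0.149 km.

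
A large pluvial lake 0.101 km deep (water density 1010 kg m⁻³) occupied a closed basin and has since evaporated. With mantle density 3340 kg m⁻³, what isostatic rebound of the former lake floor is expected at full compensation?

u = d ρ_w/ρ_m = 0.101 km × 1010/3340 = 0.0305 km.

0.0305 km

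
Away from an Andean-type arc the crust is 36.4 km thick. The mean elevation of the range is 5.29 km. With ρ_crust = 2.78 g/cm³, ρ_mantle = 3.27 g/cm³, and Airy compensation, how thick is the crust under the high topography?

71.7 km

Root depth r = h ρ_c / (ρ_m − ρ_c) = 5.29 km × 2.78 / 0.49 = 30.01 km.
Total thickness = T + h + r = 36.4 km + 5.29 km + 30.01 km = 71.7 km.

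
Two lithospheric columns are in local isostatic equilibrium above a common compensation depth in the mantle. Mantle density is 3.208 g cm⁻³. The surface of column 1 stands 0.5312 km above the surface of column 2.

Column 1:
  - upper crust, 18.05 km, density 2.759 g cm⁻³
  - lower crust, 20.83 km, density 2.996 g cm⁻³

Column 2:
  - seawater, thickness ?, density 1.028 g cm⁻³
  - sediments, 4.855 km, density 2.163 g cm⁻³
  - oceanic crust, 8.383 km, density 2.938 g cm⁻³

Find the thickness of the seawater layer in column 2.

Take the compensation level at the base of the deeper column (depth z_c below the surface of column 1) and equate Σ ρ_i t_i down to z_c; mantle fills any gap and the z_c terms cancel.
Column 1: 18.05×2.759 + 20.83×2.996 + (z_c − 38.88)×3.208
Column 2: 0.5312×0 + x×1.028 + 4.855×2.163 + 8.383×2.938 + (z_c − 0.5312 − 13.238 − x)×3.208
The z_c×3.208 term appears on both sides and cancels. Collect the known terms of each column as K = Σ(ρt)_known − 3.208 × (depth of known layers): K_1 = 112.20663 − 3.208×38.88 = −12.52041; K_2 = 35.130619 − 3.208×(0.5312 + 13.238) = −9.0409746.
Balance: K_1 = K_2 − x×(3.208 − 1.028), so x = (K_2 − K_1)/(3.208 − 1.028) = 3.47944/2.18 = 1.6 km.

1.6 km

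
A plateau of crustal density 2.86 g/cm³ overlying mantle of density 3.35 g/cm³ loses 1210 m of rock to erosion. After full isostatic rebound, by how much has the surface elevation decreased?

177 m

Rebound u = e ρ_c/ρ_m = 1210 m × 2.86/3.35 = 1033 m.
Net surface drop = e − u = 1210 m − 1033 m = e (ρ_m − ρ_c)/ρ_m = 177 m.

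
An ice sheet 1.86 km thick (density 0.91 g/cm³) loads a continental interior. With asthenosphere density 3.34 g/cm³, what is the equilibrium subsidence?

In Airy isostatic equilibrium: the ice load ρ_ice t is balanced by mantle displaced below, ρ_m s.
s = t ρ_ice / ρ_m = 1.86 km × 0.91/3.34 = 0.507 km.

0.507 km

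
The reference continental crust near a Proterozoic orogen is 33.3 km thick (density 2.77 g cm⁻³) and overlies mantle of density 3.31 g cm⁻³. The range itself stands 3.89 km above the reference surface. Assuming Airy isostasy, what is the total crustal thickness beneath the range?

Root depth r = h ρ_c / (ρ_m − ρ_c) = 3.89 km × 2.77 / 0.54 = 19.95 km.
Total thickness = T + h + r = 33.3 km + 3.89 km + 19.95 km = 57.1 km.

57.1 km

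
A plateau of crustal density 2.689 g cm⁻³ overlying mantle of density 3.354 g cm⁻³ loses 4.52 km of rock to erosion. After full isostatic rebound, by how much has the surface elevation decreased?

0.896 km

Rebound u = e ρ_c/ρ_m = 4.52 km × 2.689/3.354 = 3.624 km.
Net surface drop = e − u = 4.52 km − 3.624 km = e (ρ_m − ρ_c)/ρ_m = 0.896 km.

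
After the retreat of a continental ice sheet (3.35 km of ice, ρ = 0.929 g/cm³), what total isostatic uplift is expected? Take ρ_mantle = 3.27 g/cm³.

Removing the load lets mantle flow back in; uplift u satisfies ρ_ice t = ρ_m u.
u = t ρ_ice/ρ_m = 3.35 km × 0.929/3.27 = 0.952 km.

0.952 km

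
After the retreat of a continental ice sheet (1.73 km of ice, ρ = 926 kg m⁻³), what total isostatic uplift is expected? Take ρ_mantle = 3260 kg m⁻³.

Removing the load lets mantle flow back in; uplift u satisfies ρ_ice t = ρ_m u.
u = t ρ_ice/ρ_m = 1.73 km × 926/3260 = 0.491 km.

0.491 km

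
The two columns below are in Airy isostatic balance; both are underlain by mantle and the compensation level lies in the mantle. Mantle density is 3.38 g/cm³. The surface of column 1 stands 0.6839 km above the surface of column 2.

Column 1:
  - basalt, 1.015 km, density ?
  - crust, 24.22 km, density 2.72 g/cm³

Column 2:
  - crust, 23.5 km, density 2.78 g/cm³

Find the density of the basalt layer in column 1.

Take the compensation level at the base of the deeper column (depth z_c below the surface of column 1) and equate Σ ρ_i t_i down to z_c; mantle fills any gap and the z_c terms cancel.
Column 1: 1.015×ρ + 24.22×2.72 + (z_c − 25.235)×3.38
Column 2: 0.6839×0 + 23.5×2.78 + (z_c − 0.6839 − 23.5)×3.38
The z_c×3.38 term appears on both sides and cancels. Collect the known terms of each column as K = Σ(ρt)_known − 3.38 × (depth of known layers): K_1 = 65.8784 − 3.38×25.235 = −19.4159; K_2 = 65.33 − 3.38×(0.6839 + 23.5) = −16.411582.
Balance: K_1 + 1.015×ρ = K_2, so ρ = (K_2 − K_1)/1.015 = 3.00432/1.015 = 2.96 g/cm³.

2.96 g/cm³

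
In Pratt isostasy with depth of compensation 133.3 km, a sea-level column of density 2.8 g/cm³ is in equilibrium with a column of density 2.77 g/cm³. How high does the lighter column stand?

1.44 km

ρ_ref D = ρ (D + h) → h = D (ρ_ref − ρ)/ρ.
h = 133.3 km × (2.8 − 2.77)/2.77 = 1.44 km.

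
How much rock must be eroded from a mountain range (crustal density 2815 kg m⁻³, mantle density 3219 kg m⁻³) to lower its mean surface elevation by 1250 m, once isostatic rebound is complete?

Net drop Δ = e − u = e − e ρ_c/ρ_m = e (ρ_m − ρ_c)/ρ_m.
e = Δ ρ_m/(ρ_m − ρ_c) = 1250 m × 3219/404 = 9960 m.

9960 m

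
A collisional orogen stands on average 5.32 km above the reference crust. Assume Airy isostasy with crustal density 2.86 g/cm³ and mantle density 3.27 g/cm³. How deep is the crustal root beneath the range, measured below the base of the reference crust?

Equating mass per unit area of the two columns: the weight of the topography is balanced by the buoyancy of the root, ρ_c h = (ρ_m − ρ_c) r.
r = h · ρ_c / (ρ_m − ρ_c) = 5.32 km × 2.86 / (3.27 − 2.86) = 37.1 km.

37.1 km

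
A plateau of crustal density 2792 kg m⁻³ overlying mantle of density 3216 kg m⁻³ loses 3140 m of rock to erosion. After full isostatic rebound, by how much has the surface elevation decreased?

414 m

Rebound u = e ρ_c/ρ_m = 3140 m × 2792/3216 = 2726 m.
Net surface drop = e − u = 3140 m − 2726 m = e (ρ_m − ρ_c)/ρ_m = 414 m.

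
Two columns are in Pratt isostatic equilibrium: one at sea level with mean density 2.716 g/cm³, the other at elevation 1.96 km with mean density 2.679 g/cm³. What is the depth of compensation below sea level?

142 km

ρ_ref D = ρ (D + h) → D (ρ_ref − ρ) = ρ h.
D = ρ h/(ρ_ref − ρ) = 2.679 × 1.96 km/(2.716 − 2.679) = 142 km.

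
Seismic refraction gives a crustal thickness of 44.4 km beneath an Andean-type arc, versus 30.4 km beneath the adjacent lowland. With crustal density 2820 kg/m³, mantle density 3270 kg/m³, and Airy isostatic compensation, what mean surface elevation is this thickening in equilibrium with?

Excess crust Δ = 44.4 km − 30.4 km = 14 km, split between elevation h and root r with h + r = Δ.
Airy balance ρ_c h = (ρ_m − ρ_c) r gives r = h ρ_c/(ρ_m − ρ_c), so h (1 + ρ_c/(ρ_m − ρ_c)) = Δ, i.e. h = Δ (ρ_m − ρ_c)/ρ_m.
h = 14 km × 450/3270 = 1.93 km.

1.93 km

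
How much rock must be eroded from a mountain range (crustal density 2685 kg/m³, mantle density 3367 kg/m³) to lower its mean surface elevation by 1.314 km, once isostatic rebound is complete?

6.49 km

Net drop Δ = e − u = e − e ρ_c/ρ_m = e (ρ_m − ρ_c)/ρ_m.
e = Δ ρ_m/(ρ_m − ρ_c) = 1.314 km × 3367/682 = 6.49 km.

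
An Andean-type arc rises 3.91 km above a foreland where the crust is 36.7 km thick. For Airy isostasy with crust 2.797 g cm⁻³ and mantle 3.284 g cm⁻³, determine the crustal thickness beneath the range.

63.1 km

Root depth r = h ρ_c / (ρ_m − ρ_c) = 3.91 km × 2.797 / 0.487 = 22.46 km.
Total thickness = T + h + r = 36.7 km + 3.91 km + 22.46 km = 63.1 km.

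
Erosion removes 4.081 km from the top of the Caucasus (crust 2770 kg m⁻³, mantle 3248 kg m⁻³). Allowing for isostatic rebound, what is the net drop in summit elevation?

Rebound u = e ρ_c/ρ_m = 4.081 km × 2770/3248 = 3.48 km.
Net surface drop = e − u = 4.081 km − 3.48 km = e (ρ_m − ρ_c)/ρ_m = 0.601 km.

0.601 km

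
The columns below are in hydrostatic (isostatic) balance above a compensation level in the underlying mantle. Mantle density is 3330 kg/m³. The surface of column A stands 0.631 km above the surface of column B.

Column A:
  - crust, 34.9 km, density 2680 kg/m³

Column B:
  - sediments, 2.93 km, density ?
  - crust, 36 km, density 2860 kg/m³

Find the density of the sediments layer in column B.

Take the compensation level at the base of the deeper column (depth z_c below the surface of column A) and equate Σ ρ_i t_i down to z_c; mantle fills any gap and the z_c terms cancel.
Column A: 34.9×2680 + (z_c − 34.9)×3330
Column B: 0.631×0 + 2.93×ρ + 36×2860 + (z_c − 0.631 − 38.93)×3330
The z_c×3330 term appears on both sides and cancels. Collect the known terms of each column as K = Σ(ρt)_known − 3330 × (depth of known layers): K_A = 93532 − 3330×34.9 = −22685; K_B = 102960 − 3330×(0.631 + 38.93) = −28778.13.
Balance: K_A = K_B + 2.93×ρ, so ρ = (K_A − K_B)/2.93 = 6093.13/2.93 = 2080 kg/m³.

2080 kg/m³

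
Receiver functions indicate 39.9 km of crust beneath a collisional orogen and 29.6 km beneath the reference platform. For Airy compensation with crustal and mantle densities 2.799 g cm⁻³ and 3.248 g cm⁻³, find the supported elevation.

Excess crust Δ = 39.9 km − 29.6 km = 10.3 km, split between elevation h and root r with h + r = Δ.
Airy balance ρ_c h = (ρ_m − ρ_c) r gives r = h ρ_c/(ρ_m − ρ_c), so h (1 + ρ_c/(ρ_m − ρ_c)) = Δ, i.e. h = Δ (ρ_m − ρ_c)/ρ_m.
h = 10.3 km × 0.449/3.248 = 1.42 km.

1.42 km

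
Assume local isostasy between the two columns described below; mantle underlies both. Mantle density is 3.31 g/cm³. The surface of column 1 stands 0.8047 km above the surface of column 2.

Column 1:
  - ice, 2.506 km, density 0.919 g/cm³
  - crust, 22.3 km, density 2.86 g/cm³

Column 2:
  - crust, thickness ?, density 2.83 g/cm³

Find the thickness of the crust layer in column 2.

Take the compensation level at the base of the deeper column (depth z_c below the surface of column 1) and equate Σ ρ_i t_i down to z_c; mantle fills any gap and the z_c terms cancel.
Column 1: 2.506×0.919 + 22.3×2.86 + (z_c − 24.806)×3.31
Column 2: 0.8047×0 + x×2.83 + (z_c − 0.8047 − 0 − x)×3.31
The z_c×3.31 term appears on both sides and cancels. Collect the known terms of each column as K = Σ(ρt)_known − 3.31 × (depth of known layers): K_1 = 66.081014 − 3.31×24.806 = −16.026846; K_2 = 0 − 3.31×(0.8047 + 0) = −2.663557.
Balance: K_1 = K_2 − x×(3.31 − 2.83), so x = (K_2 − K_1)/(3.31 − 2.83) = 13.3633/0.48 = 27.8 km.

27.8 km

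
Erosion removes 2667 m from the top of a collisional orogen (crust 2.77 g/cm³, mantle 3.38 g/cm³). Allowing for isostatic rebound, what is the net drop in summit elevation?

481 m

Rebound u = e ρ_c/ρ_m = 2667 m × 2.77/3.38 = 2186 m.
Net surface drop = e − u = 2667 m − 2186 m = e (ρ_m − ρ_c)/ρ_m = 481 m.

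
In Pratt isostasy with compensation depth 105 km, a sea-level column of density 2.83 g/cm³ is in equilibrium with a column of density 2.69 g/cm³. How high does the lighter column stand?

5.46 km

ρ_ref D = ρ (D + h) → h = D (ρ_ref − ρ)/ρ.
h = 105 km × (2.83 − 2.69)/2.69 = 5.46 km.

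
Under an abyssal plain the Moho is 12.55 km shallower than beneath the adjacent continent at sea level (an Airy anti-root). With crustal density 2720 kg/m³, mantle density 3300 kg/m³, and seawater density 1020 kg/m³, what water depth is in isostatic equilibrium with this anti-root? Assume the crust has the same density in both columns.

Replacing a thickness d of crust by seawater at the top must be balanced by replacing crust with mantle at the base: d (ρ_c − ρ_w) = a (ρ_m − ρ_c).
d = a (ρ_m − ρ_c)/(ρ_c − ρ_w) = 12.55 km × 580/1700 = 4.28 km.

4.28 km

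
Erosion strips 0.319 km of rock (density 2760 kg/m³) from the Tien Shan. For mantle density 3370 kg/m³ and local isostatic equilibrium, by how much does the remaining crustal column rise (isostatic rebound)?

Unloading: uplift u = e ρ_c/ρ_m = 0.319 km × 2760/3370 = 0.261 km.

0.261 km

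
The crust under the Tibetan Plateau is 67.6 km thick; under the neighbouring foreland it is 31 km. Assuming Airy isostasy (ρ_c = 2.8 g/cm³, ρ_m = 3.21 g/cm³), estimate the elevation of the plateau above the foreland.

Excess crust Δ = 67.6 km − 31 km = 36.6 km, split between elevation h and root r with h + r = Δ.
Airy balance ρ_c h = (ρ_m − ρ_c) r gives r = h ρ_c/(ρ_m − ρ_c), so h (1 + ρ_c/(ρ_m − ρ_c)) = Δ, i.e. h = Δ (ρ_m − ρ_c)/ρ_m.
h = 36.6 km × 0.41/3.21 = 4.67 km.

4.67 km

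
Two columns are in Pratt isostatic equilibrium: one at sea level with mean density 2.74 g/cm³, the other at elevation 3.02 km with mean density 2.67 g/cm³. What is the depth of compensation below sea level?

115 km

ρ_ref D = ρ (D + h) → D (ρ_ref − ρ) = ρ h.
D = ρ h/(ρ_ref − ρ) = 2.67 × 3.02 km/(2.74 − 2.67) = 115 km.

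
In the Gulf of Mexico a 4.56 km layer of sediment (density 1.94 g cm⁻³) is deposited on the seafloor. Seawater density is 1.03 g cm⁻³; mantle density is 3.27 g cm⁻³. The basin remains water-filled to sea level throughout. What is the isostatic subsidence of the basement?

1.85 km

Submarine loading: the sediment displaces seawater, and the subsidence is in turn flooded, so s (ρ_m − ρ_w) = t (ρ_sed − ρ_w).
s = 4.56 km × (1.94 − 1.03) / (3.27 − 1.03) = 1.85 km.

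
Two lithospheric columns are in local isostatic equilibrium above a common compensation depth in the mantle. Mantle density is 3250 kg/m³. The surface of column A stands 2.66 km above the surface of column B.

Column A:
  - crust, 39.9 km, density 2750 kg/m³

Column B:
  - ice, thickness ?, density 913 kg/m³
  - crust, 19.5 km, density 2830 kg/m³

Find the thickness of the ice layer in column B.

1.33 km

Take the compensation level at the base of the deeper column (depth z_c below the surface of column A) and equate Σ ρ_i t_i down to z_c; mantle fills any gap and the z_c terms cancel.
Column A: 39.9×2750 + (z_c − 39.9)×3250
Column B: 2.66×0 + x×913 + 19.5×2830 + (z_c − 2.66 − 19.5 − x)×3250
The z_c×3250 term appears on both sides and cancels. Collect the known terms of each column as K = Σ(ρt)_known − 3250 × (depth of known layers): K_A = 109725 − 3250×39.9 = −19950; K_B = 55185 − 3250×(2.66 + 19.5) = −16835.
Balance: K_A = K_B − x×(3250 − 913), so x = (K_B − K_A)/(3250 − 913) = 3115/2337 = 1.33 km.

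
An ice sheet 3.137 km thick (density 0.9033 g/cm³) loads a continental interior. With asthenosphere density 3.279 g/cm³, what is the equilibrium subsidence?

0.864 km

By Archimedes' principle applied to the lithosphere: the ice load ρ_ice t is balanced by mantle displaced below, ρ_m s.
s = t ρ_ice / ρ_m = 3.137 km × 0.9033/3.279 = 0.864 km.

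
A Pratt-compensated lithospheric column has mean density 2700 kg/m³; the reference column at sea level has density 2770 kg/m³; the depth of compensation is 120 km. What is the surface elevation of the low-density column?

ρ_ref D = ρ (D + h) → h = D (ρ_ref − ρ)/ρ.
h = 120 km × (2770 − 2700)/2700 = 3.11 km.

3.11 km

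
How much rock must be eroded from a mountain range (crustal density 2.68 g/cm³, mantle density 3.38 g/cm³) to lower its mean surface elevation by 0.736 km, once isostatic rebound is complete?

Net drop Δ = e − u = e − e ρ_c/ρ_m = e (ρ_m − ρ_c)/ρ_m.
e = Δ ρ_m/(ρ_m − ρ_c) = 0.736 km × 3.38/0.7 = 3.55 km.

3.55 km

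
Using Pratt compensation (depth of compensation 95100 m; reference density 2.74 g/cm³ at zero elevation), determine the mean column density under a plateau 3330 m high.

Pratt balance: ρ_ref D = ρ (D + h).
ρ = ρ_ref D/(D + h) = 2.74 × 95100 m/(95100 m + 3330 m) = 2.65 g/cm³.

2.65 g/cm³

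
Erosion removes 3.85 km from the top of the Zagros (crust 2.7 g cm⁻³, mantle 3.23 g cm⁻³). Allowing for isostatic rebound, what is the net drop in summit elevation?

Rebound u = e ρ_c/ρ_m = 3.85 km × 2.7/3.23 = 3.218 km.
Net surface drop = e − u = 3.85 km − 3.218 km = e (ρ_m − ρ_c)/ρ_m = 0.632 km.

0.632 km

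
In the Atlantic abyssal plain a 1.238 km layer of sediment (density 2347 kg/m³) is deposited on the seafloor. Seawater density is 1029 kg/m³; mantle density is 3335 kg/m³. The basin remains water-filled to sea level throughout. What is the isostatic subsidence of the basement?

0.708 km

Submarine loading: the sediment displaces seawater, and the subsidence is in turn flooded, so s (ρ_m − ρ_w) = t (ρ_sed − ρ_w).
s = 1.238 km × (2347 − 1029) / (3335 − 1029) = 0.708 km.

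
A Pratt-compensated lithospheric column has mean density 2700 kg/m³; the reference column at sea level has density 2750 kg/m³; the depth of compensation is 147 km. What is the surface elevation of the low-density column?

ρ_ref D = ρ (D + h) → h = D (ρ_ref − ρ)/ρ.
h = 147 km × (2750 − 2700)/2700 = 2.72 km.

2.72 km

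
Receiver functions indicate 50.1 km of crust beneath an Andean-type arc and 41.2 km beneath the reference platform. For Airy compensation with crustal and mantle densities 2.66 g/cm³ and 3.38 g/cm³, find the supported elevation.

1.9 km

Excess crust Δ = 50.1 km − 41.2 km = 8.9 km, split between elevation h and root r with h + r = Δ.
Airy balance ρ_c h = (ρ_m − ρ_c) r gives r = h ρ_c/(ρ_m − ρ_c), so h (1 + ρ_c/(ρ_m − ρ_c)) = Δ, i.e. h = Δ (ρ_m − ρ_c)/ρ_m.
h = 8.9 km × 0.72/3.38 = 1.9 km.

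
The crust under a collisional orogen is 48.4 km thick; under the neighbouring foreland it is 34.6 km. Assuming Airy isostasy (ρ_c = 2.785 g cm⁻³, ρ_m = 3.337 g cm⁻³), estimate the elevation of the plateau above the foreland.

2.28 km

Excess crust Δ = 48.4 km − 34.6 km = 13.8 km, split between elevation h and root r with h + r = Δ.
Airy balance ρ_c h = (ρ_m − ρ_c) r gives r = h ρ_c/(ρ_m − ρ_c), so h (1 + ρ_c/(ρ_m − ρ_c)) = Δ, i.e. h = Δ (ρ_m − ρ_c)/ρ_m.
h = 13.8 km × 0.552/3.337 = 2.28 km.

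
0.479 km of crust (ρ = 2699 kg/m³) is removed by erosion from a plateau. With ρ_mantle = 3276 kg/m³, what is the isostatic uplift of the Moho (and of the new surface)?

Unloading: uplift u = e ρ_c/ρ_m = 0.479 km × 2699/3276 = 0.395 km.

0.395 km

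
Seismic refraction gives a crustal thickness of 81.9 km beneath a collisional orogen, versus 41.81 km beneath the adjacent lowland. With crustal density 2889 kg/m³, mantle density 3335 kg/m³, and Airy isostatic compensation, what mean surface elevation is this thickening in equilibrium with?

Excess crust Δ = 81.9 km − 41.81 km = 40.09 km, split between elevation h and root r with h + r = Δ.
Airy balance ρ_c h = (ρ_m − ρ_c) r gives r = h ρ_c/(ρ_m − ρ_c), so h (1 + ρ_c/(ρ_m − ρ_c)) = Δ, i.e. h = Δ (ρ_m − ρ_c)/ρ_m.
h = 40.09 km × 446/3335 = 5.36 km.

5.36 km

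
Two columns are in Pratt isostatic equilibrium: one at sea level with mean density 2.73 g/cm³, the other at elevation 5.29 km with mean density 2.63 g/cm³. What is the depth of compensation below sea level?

139 km

ρ_ref D = ρ (D + h) → D (ρ_ref − ρ) = ρ h.
D = ρ h/(ρ_ref − ρ) = 2.63 × 5.29 km/(2.73 − 2.63) = 139 km.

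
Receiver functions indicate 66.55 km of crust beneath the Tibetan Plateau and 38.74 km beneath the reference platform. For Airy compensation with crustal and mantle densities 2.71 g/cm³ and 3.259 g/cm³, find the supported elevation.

4.68 km

Excess crust Δ = 66.55 km − 38.74 km = 27.81 km, split between elevation h and root r with h + r = Δ.
Airy balance ρ_c h = (ρ_m − ρ_c) r gives r = h ρ_c/(ρ_m − ρ_c), so h (1 + ρ_c/(ρ_m − ρ_c)) = Δ, i.e. h = Δ (ρ_m − ρ_c)/ρ_m.
h = 27.81 km × 0.549/3.259 = 4.68 km.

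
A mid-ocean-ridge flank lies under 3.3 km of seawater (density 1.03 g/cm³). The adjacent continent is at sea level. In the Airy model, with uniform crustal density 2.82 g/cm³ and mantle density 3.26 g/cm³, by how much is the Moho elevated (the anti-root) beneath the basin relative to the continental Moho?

For local isostatic compensation: replacing crust with seawater at the top is compensated by replacing crust with mantle at the base: d (ρ_c − ρ_w) = a (ρ_m − ρ_c).
a = d (ρ_c − ρ_w)/(ρ_m − ρ_c) = 3.3 km × 1.79/0.44 = 13.4 km.

13.4 km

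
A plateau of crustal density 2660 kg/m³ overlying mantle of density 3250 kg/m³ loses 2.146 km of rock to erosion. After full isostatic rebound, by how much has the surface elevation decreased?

Rebound u = e ρ_c/ρ_m = 2.146 km × 2660/3250 = 1.756 km.
Net surface drop = e − u = 2.146 km − 1.756 km = e (ρ_m − ρ_c)/ρ_m = 0.39 km.

0.39 km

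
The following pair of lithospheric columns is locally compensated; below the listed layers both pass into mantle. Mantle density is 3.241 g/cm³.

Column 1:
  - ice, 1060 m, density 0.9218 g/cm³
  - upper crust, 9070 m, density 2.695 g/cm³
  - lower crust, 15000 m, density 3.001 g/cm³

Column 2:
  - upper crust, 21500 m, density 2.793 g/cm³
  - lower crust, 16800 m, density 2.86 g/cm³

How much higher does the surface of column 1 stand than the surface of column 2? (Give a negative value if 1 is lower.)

−1550 m

For any compensation level in the mantle, the mantle terms cancel and isostasy reduces to e = (Σt_1 − Σt_2) − (Σ(ρt)_1 − Σ(ρt)_2) / ρ_m.
Σt_1 = 25130 m; Σt_2 = 38300 m; Σ(ρt)_1 = 70435.758; Σ(ρt)_2 = 108097.5 (in m·g/cm³).
e = (25130 − 38300) − (70435.758 − 108097.5) / 3.241 = −1550 m.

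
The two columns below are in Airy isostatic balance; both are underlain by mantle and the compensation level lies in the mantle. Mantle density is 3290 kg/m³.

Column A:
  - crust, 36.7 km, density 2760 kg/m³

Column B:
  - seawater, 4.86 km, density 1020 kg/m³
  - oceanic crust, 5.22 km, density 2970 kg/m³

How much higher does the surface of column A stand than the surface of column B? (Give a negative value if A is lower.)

For any compensation level in the mantle, the mantle terms cancel and isostasy reduces to e = (Σt_A − Σt_B) − (Σ(ρt)_A − Σ(ρt)_B) / ρ_m.
Σt_A = 36.7 km; Σt_B = 10.08 km; Σ(ρt)_A = 101292; Σ(ρt)_B = 20460.6 (in km·kg/m³).
e = (36.7 − 10.08) − (101292 − 20460.6) / 3290 = 2.05 km.

2.05 km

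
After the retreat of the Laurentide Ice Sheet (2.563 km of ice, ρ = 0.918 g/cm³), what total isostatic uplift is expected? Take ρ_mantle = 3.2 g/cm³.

0.735 km

Removing the load lets mantle flow back in; uplift u satisfies ρ_ice t = ρ_m u.
u = t ρ_ice/ρ_m = 2.563 km × 0.918/3.2 = 0.735 km.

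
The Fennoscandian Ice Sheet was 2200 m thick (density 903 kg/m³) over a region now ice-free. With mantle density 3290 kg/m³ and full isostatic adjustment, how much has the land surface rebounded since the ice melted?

Removing the load lets mantle flow back in; uplift u satisfies ρ_ice t = ρ_m u.
u = t ρ_ice/ρ_m = 2200 m × 903/3290 = 604 m.

604 m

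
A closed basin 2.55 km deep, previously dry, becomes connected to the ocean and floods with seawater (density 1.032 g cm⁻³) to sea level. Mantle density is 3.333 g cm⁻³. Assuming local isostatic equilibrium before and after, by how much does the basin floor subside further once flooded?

1.14 km

After flooding the water column is d + s deep. Its weight must equal the weight of mantle displaced by the extra subsidence s: (d + s) ρ_w = s ρ_m.
s = d ρ_w / (ρ_m − ρ_w) = 2.55 km × 1.032/(3.333 − 1.032) = 1.14 km.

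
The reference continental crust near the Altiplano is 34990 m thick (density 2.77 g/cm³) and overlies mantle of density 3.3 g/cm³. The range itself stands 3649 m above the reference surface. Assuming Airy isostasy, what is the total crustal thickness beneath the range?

Root depth r = h ρ_c / (ρ_m − ρ_c) = 3649 m × 2.77 / 0.53 = 19070 m.
Total thickness = T + h + r = 34990 m + 3649 m + 19070 m = 57700 m.

57700 m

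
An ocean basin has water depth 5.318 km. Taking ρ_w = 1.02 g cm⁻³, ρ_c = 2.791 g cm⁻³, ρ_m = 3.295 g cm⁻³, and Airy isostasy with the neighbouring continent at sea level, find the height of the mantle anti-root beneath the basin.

In Airy isostatic equilibrium: replacing crust with seawater at the top is compensated by replacing crust with mantle at the base: d (ρ_c − ρ_w) = a (ρ_m − ρ_c).
a = d (ρ_c − ρ_w)/(ρ_m − ρ_c) = 5.318 km × 1.771/0.504 = 18.7 km.

18.7 km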